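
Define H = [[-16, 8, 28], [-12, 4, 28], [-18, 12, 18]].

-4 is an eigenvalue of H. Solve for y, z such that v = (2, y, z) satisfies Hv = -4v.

We need (H + 4I)v = 0.
H + 4I = [[-12, 8, 28], [-12, 8, 28], [-18, 12, 22]].
Row 1: (-12)·2 + (8)·y + (28)·z = 0
Row 2: (-12)·2 + (8)·y + (28)·z = 0
Row 3: (-18)·2 + (12)·y + (22)·z = 0
Solving gives y = 3, z = 0.
Check: H·(2, 3, 0) = (-8, -12, 0) = -4·(2, 3, 0).

3, 0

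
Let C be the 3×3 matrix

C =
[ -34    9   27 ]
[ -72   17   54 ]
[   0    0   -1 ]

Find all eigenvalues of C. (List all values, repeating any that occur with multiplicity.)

Set up det(lambda·I - C) = 0.
Cofactor expansion gives p(lambda) = lambda^3 + 18·lambda^2 + 87·lambda + 70.
Try lambda = -1: p(-1) = 0, so -1 is a root.
Dividing by (lambda + 1) leaves lambda^2 + 17·lambda + 70.
The quadratic factors as (lambda + 10)·(lambda + 7).
Eigenvalues: -10, -7, -1.

-10, -7, -1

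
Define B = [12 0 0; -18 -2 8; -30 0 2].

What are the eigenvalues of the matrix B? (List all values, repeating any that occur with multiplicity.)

-2, 2, 12

The characteristic polynomial is p(r) = det(rI - B).
Expanding the 3×3 determinant: p(r) = r^3 - 12r^2 - 4r + 48.
Rational-root test: r = 12 gives p(12) = 0.
Dividing by (r - 12) leaves r^2 - 4.
The quadratic factors as (r + 2)·(r - 2).
Eigenvalues: -2, 2, 12.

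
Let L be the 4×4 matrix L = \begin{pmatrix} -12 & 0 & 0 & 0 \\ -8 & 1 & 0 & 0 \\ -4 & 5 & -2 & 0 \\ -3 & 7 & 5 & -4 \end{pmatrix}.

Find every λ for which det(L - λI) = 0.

L is lower triangular, so its eigenvalues are the diagonal entries.
Diagonal: -12, 1, -2, -4.

-12, -4, -2, 1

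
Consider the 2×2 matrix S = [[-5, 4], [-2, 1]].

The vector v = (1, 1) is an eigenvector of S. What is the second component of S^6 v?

1

First find the eigenvalue: Sv = (-1, -1) = -1·(1, 1), so λ = -1.
Then S^6 v = λ^6·v = (-1)^6·(1, 1) = 1·(1, 1) = (1, 1).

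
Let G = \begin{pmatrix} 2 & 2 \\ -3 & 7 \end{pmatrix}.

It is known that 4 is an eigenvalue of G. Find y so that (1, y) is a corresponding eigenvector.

We need (G - 4I)v = 0.
G - 4I = [[-2, 2], [-3, 3]].
Row 1: (-2)·1 + (2)·y = 0
Row 2: (-3)·1 + (3)·y = 0
Solving gives y = 1.
Check: G·(1, 1) = (4, 4) = 4·(1, 1).

1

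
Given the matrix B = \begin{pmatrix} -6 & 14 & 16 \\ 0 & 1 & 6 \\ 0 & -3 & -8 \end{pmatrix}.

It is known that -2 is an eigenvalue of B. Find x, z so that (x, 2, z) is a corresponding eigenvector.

3, -1

We need (B + 2I)v = 0.
B + 2I = [[-4, 14, 16], [0, 3, 6], [0, -3, -6]].
Row 1: (-4)·x + (14)·2 + (16)·z = 0
Row 2: (0)·x + (3)·2 + (6)·z = 0
Row 3: (0)·x + (-3)·2 + (-6)·z = 0
Solving gives x = 3, z = -1.
Check: B·(3, 2, -1) = (-6, -4, 2) = -2·(3, 2, -1).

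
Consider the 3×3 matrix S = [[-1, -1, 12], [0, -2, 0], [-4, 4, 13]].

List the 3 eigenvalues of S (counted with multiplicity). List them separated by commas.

-2, 5, 7

Compute the characteristic polynomial p(r) = det(rI - S).
Expanding the 3×3 determinant: p(r) = r^3 - 10r^2 + 11r + 70.
Since p(-2) = 0, r = -2 is a root.
Dividing by (r + 2) leaves r^2 - 12r + 35.
The quadratic factors as (r - 5)·(r - 7).
Eigenvalues: -2, 5, 7.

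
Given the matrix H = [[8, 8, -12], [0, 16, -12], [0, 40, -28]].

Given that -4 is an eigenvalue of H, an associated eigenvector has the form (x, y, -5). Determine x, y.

We need (H + 4I)v = 0.
H + 4I = [[12, 8, -12], [0, 20, -12], [0, 40, -24]].
Row 1: (12)·x + (8)·y + (-12)·-5 = 0
Row 2: (0)·x + (20)·y + (-12)·-5 = 0
Row 3: (0)·x + (40)·y + (-24)·-5 = 0
Solving gives x = -3, y = -3.
Check: H·(-3, -3, -5) = (12, 12, 20) = -4·(-3, -3, -5).

-3, -3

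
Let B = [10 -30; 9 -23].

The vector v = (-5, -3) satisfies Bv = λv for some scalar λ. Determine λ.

Compute Bv: B·(-5, -3) = (40, 24).
Since Bv = λv, compare component 1: 40 = λ·-5, so λ = -8.

-8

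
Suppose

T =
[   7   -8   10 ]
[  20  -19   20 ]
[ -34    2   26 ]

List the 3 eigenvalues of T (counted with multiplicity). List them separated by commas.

Compute the characteristic polynomial p(s) = det(sI - T).
Expanding the 3×3 determinant: p(s) = s^3 - 14s^2 + 15s + 198.
Rational-root test: s = -3 gives p(-3) = 0.
Dividing by (s + 3) leaves s^2 - 17s + 66.
The quadratic factors as (s - 6)·(s - 11).
Eigenvalues: -3, 6, 11.

-3, 6, 11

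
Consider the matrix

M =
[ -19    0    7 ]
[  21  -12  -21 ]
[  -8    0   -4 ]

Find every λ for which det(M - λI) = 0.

The characteristic polynomial is p(t) = det(tI - M).
Expanding the 3×3 determinant: p(t) = t^3 + 35t^2 + 408t + 1584.
Since p(-11) = 0, t = -11 is a root.
Dividing by (t + 11) leaves t^2 + 24t + 144.
The quadratic factor is (t + 12)^2.
Eigenvalues: -12, -12, -11.

-12, -12, -11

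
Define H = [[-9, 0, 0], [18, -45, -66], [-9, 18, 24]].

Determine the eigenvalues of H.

Set up det(tI - H) = 0.
Cofactor expansion gives p(t) = t^3 + 30t^2 + 297t + 972.
Try t = -9: p(-9) = 0, so -9 is a root.
Dividing by (t + 9) leaves t^2 + 21t + 108.
The quadratic factors as (t + 12)·(t + 9).
Eigenvalues: -12, -9, -9.

-12, -9, -9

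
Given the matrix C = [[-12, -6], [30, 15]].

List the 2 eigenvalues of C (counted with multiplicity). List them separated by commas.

det(C - λI) = (-12 - λ)(15 - λ) - (-6)·(30) = λ^2 - 3λ.
This factors as λ·(λ - 3) = 0.
Eigenvalues: 0, 3.

0, 3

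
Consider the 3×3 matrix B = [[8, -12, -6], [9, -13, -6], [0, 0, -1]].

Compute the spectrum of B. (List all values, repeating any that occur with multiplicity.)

-4, -1, -1

The characteristic polynomial is p(lambda) = det(lambda·I - B).
Expanding the 3×3 determinant: p(lambda) = lambda^3 + 6·lambda^2 + 9·lambda + 4.
Try lambda = -1: p(-1) = 0, so -1 is a root.
Factor out (lambda + 1): p(lambda) = (lambda + 1)·(lambda^2 + 5·lambda + 4).
The quadratic factors as (lambda + 4)·(lambda + 1).
Eigenvalues: -4, -1, -1.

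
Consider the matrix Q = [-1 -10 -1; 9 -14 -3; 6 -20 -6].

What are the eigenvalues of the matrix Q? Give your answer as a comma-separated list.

The characteristic polynomial is p(r) = det(rI - Q).
Expanding along the first row, p(r) = r^3 + 21r^2 + 140r + 288.
Try r = -4: p(-4) = 0, so -4 is a root.
Dividing by (r + 4) leaves r^2 + 17r + 72.
The quadratic factors as (r + 9)·(r + 8).
Eigenvalues: -9, -8, -4.

-9, -8, -4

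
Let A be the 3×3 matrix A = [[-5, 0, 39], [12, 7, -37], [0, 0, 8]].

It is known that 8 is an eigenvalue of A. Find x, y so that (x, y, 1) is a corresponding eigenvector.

We need (A - 8I)v = 0.
A - 8I = [[-13, 0, 39], [12, -1, -37], [0, 0, 0]].
Row 1: (-13)·x + (0)·y + (39)·1 = 0
Row 2: (12)·x + (-1)·y + (-37)·1 = 0
Row 3: (0)·x + (0)·y + (0)·1 = 0
Solving gives x = 3, y = -1.
Check: A·(3, -1, 1) = (24, -8, 8) = 8·(3, -1, 1).

3, -1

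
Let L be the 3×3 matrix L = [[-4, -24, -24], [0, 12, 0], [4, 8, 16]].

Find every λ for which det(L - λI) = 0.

4, 8, 12

Compute the characteristic polynomial p(lambda) = det(lambda·I - L).
Cofactor expansion gives p(lambda) = lambda^3 - 24·lambda^2 + 176·lambda - 384.
Since p(12) = 0, lambda = 12 is a root.
Factor out (lambda - 12): p(lambda) = (lambda - 12)·(lambda^2 - 12·lambda + 32).
The quadratic factors as (lambda - 4)·(lambda - 8).
Eigenvalues: 4, 8, 12.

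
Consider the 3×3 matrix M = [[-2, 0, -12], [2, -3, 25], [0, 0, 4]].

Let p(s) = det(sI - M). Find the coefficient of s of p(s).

-14

p(s) = s^3 + s^2 - 14s - 24.
The coefficient of s is -14.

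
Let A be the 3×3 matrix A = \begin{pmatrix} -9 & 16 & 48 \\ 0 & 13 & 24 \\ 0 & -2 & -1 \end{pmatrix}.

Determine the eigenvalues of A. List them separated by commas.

The characteristic polynomial is p(λ) = det(λI - A).
Expanding along the first row, p(λ) = λ^3 - 3λ^2 - 73λ + 315.
Try λ = -9: p(-9) = 0, so -9 is a root.
Factor out (λ + 9): p(λ) = (λ + 9)·(λ^2 - 12λ + 35).
The quadratic factors as (λ - 5)·(λ - 7).
Eigenvalues: -9, 5, 7.

-9, 5, 7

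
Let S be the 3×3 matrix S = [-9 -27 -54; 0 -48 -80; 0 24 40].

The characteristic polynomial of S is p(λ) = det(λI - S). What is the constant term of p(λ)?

p(λ) = λ^3 + 17λ^2 + 72λ.
The constant term is 0.

0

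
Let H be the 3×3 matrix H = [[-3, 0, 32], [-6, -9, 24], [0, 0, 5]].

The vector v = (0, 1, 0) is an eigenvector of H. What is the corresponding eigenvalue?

-9

Compute Hv: H·(0, 1, 0) = (0, -9, 0).
Since Hv = λv, compare component 2: -9 = λ·1, so λ = -9.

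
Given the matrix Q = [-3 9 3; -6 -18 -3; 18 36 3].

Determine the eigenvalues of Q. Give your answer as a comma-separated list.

Compute the characteristic polynomial p(s) = det(sI - Q).
Cofactor expansion gives p(s) = s^3 + 18s^2 + 99s + 162.
Rational-root test: s = -3 gives p(-3) = 0.
Dividing by (s + 3) leaves s^2 + 15s + 54.
The quadratic factors as (s + 9)·(s + 6).
Eigenvalues: -9, -6, -3.

-9, -6, -3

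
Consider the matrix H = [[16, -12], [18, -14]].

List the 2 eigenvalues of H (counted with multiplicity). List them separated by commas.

det(H - λI) = (16 - λ)(-14 - λ) - (-12)·(18) = λ^2 - 2λ - 8.
This factors as (λ + 2)·(λ - 4) = 0.
Eigenvalues: -2, 4.

-2, 4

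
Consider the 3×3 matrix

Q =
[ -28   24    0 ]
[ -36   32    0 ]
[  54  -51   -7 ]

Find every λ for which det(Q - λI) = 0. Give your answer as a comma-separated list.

Compute the characteristic polynomial p(λ) = det(λI - Q).
Cofactor expansion gives p(λ) = λ^3 + 3λ^2 - 60λ - 224.
Since p(-4) = 0, λ = -4 is a root.
Factor out (λ + 4): p(λ) = (λ + 4)·(λ^2 - λ - 56).
The quadratic factors as (λ + 7)·(λ - 8).
Eigenvalues: -7, -4, 8.

-7, -4, 8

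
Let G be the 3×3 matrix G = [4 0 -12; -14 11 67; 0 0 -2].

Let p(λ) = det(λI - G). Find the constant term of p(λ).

88

p(λ) = λ^3 - 13λ^2 + 14λ + 88.
The constant term is 88.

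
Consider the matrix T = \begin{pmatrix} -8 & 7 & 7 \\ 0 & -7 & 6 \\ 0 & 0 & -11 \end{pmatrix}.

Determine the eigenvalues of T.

-11, -8, -7

T is upper triangular, so its eigenvalues are the diagonal entries.
Diagonal: -8, -7, -11.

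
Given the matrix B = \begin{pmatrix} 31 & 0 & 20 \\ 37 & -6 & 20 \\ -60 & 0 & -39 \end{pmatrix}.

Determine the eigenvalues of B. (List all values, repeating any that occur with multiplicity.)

-9, -6, 1

Compute the characteristic polynomial p(t) = det(tI - B).
Expanding along the first row, p(t) = t^3 + 14t^2 + 39t - 54.
Rational-root test: t = -9 gives p(-9) = 0.
Dividing by (t + 9) leaves t^2 + 5t - 6.
The quadratic factors as (t + 6)·(t - 1).
Eigenvalues: -9, -6, 1.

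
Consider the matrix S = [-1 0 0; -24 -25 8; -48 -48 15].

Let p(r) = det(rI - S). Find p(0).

p(0) = det(0·I − S) = det(−S) = (−1)^3·det(S).
det(S) = -9, so p(0) = 9.

9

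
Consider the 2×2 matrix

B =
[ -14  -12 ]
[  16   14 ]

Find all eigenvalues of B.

-2, 2

det(B - lambda·I) = (-14 - lambda)(14 - lambda) - (-12)·(16) = lambda^2 - 4.
This factors as (lambda + 2)·(lambda - 2) = 0.
Eigenvalues: -2, 2.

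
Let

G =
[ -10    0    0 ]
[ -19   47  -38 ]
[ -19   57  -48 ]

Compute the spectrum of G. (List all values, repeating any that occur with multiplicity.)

-10, -10, 9

Compute the characteristic polynomial p(lambda) = det(lambda·I - G).
Expanding the 3×3 determinant: p(lambda) = lambda^3 + 11·lambda^2 - 80·lambda - 900.
Rational-root test: lambda = -10 gives p(-10) = 0.
Dividing by (lambda + 10) leaves lambda^2 + lambda - 90.
The quadratic factors as (lambda + 10)·(lambda - 9).
Eigenvalues: -10, -10, 9.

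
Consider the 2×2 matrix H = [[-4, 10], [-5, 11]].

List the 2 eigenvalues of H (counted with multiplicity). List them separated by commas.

det(H - rI) = (-4 - r)(11 - r) - (10)·(-5) = r^2 - 7r + 6.
This factors as (r - 1)·(r - 6) = 0.
Eigenvalues: 1, 6.

1, 6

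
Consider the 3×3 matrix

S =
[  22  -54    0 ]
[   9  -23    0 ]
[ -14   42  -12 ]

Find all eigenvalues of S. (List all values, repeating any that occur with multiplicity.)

Set up det(rI - S) = 0.
Expanding along the first row, p(r) = r^3 + 13r^2 - 8r - 240.
Since p(4) = 0, r = 4 is a root.
Factor out (r - 4): p(r) = (r - 4)·(r^2 + 17r + 60).
The quadratic factors as (r + 12)·(r + 5).
Eigenvalues: -12, -5, 4.

-12, -5, 4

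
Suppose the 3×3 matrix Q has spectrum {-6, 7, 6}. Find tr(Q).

7

trace(Q) is the sum of the eigenvalues: (-6) + (7) + (6) = 7.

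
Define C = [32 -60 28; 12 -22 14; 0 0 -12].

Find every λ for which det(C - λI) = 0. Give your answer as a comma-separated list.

Compute the characteristic polynomial p(λ) = det(λI - C).
Cofactor expansion gives p(λ) = λ^3 + 2λ^2 - 104λ + 192.
Since p(2) = 0, λ = 2 is a root.
Dividing by (λ - 2) leaves λ^2 + 4λ - 96.
The quadratic factors as (λ + 12)·(λ - 8).
Eigenvalues: -12, 2, 8.

-12, 2, 8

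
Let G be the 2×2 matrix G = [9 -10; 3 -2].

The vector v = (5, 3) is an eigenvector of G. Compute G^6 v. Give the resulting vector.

(3645, 2187)

First find the eigenvalue: Gv = (15, 9) = 3·(5, 3), so λ = 3.
Then G^6 v = λ^6·v = 3^6·(5, 3) = 729·(5, 3) = (3645, 2187).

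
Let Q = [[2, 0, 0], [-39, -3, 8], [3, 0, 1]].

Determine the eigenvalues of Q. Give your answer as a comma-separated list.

The characteristic polynomial is p(λ) = det(λI - Q).
Cofactor expansion gives p(λ) = λ^3 - 7λ + 6.
Rational-root test: λ = -3 gives p(-3) = 0.
Factor out (λ + 3): p(λ) = (λ + 3)·(λ^2 - 3λ + 2).
The quadratic factors as (λ - 1)·(λ - 2).
Eigenvalues: -3, 1, 2.

-3, 1, 2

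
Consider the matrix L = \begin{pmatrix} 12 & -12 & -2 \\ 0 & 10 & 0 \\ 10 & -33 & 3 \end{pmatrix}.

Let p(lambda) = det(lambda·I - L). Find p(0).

p(0) = det(0·I − L) = det(−L) = (−1)^3·det(L).
det(L) = 560, so p(0) = -560.

-560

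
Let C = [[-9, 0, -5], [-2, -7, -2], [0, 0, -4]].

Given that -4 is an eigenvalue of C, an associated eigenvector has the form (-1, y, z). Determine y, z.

We need (C + 4I)v = 0.
C + 4I = [[-5, 0, -5], [-2, -3, -2], [0, 0, 0]].
Row 1: (-5)·-1 + (0)·y + (-5)·z = 0
Row 2: (-2)·-1 + (-3)·y + (-2)·z = 0
Row 3: (0)·-1 + (0)·y + (0)·z = 0
Solving gives y = 0, z = 1.
Check: C·(-1, 0, 1) = (4, 0, -4) = -4·(-1, 0, 1).

0, 1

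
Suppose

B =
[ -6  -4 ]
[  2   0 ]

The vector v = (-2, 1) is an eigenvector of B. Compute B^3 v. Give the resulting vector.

(128, -64)

First find the eigenvalue: Bv = (8, -4) = -4·(-2, 1), so λ = -4.
Then B^3 v = λ^3·v = (-4)^3·(-2, 1) = -64·(-2, 1) = (128, -64).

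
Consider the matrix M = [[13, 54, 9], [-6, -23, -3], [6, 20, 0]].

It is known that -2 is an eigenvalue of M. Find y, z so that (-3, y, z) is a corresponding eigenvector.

We need (M + 2I)v = 0.
M + 2I = [[15, 54, 9], [-6, -21, -3], [6, 20, 2]].
Row 1: (15)·-3 + (54)·y + (9)·z = 0
Row 2: (-6)·-3 + (-21)·y + (-3)·z = 0
Row 3: (6)·-3 + (20)·y + (2)·z = 0
Solving gives y = 1, z = -1.
Check: M·(-3, 1, -1) = (6, -2, 2) = -2·(-3, 1, -1).

1, -1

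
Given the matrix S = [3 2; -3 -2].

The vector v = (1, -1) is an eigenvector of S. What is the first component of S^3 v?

First find the eigenvalue: Sv = (1, -1) = 1·(1, -1), so λ = 1.
Then S^3 v = λ^3·v = 1^3·(1, -1) = 1·(1, -1) = (1, -1).

1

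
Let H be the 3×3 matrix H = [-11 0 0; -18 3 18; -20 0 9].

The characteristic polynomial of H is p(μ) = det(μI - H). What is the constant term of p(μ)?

297

p(μ) = μ^3 - μ^2 - 105μ + 297.
The constant term is 297.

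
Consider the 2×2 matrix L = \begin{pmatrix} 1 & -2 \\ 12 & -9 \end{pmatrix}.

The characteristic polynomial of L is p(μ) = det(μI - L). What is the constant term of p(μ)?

p(μ) = μ^2 + 8μ + 15.
The constant term is 15.

15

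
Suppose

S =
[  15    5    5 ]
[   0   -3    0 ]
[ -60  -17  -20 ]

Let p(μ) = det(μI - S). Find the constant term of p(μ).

0

p(μ) = μ^3 + 8μ^2 + 15μ.
The constant term is 0.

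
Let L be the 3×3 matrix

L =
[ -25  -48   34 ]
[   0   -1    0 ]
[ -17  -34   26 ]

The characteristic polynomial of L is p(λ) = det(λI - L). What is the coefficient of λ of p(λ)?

-73

p(λ) = λ^3 - 73λ - 72.
The coefficient of λ is -73.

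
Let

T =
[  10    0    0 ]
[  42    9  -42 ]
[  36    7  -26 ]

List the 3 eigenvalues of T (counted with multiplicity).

Compute the characteristic polynomial p(λ) = det(λI - T).
Cofactor expansion gives p(λ) = λ^3 + 7λ^2 - 110λ - 600.
Rational-root test: λ = 10 gives p(10) = 0.
Factor out (λ - 10): p(λ) = (λ - 10)·(λ^2 + 17λ + 60).
The quadratic factors as (λ + 12)·(λ + 5).
Eigenvalues: -12, -5, 10.

-12, -5, 10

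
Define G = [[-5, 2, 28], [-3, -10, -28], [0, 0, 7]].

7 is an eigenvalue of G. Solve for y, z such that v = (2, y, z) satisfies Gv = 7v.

-2, 1

We need (G - 7I)v = 0.
G - 7I = [[-12, 2, 28], [-3, -17, -28], [0, 0, 0]].
Row 1: (-12)·2 + (2)·y + (28)·z = 0
Row 2: (-3)·2 + (-17)·y + (-28)·z = 0
Row 3: (0)·2 + (0)·y + (0)·z = 0
Solving gives y = -2, z = 1.
Check: G·(2, -2, 1) = (14, -14, 7) = 7·(2, -2, 1).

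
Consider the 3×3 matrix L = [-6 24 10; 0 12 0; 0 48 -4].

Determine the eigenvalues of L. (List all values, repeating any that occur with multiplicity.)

Compute the characteristic polynomial p(lambda) = det(lambda·I - L).
Cofactor expansion gives p(lambda) = lambda^3 - 2·lambda^2 - 96·lambda - 288.
Try lambda = -4: p(-4) = 0, so -4 is a root.
Factor out (lambda + 4): p(lambda) = (lambda + 4)·(lambda^2 - 6·lambda - 72).
The quadratic factors as (lambda + 6)·(lambda - 12).
Eigenvalues: -6, -4, 12.

-6, -4, 12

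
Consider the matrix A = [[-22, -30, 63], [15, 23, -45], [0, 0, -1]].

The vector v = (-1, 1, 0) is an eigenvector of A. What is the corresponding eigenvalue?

Compute Av: A·(-1, 1, 0) = (-8, 8, 0).
Since Av = λv, compare component 1: -8 = λ·-1, so λ = 8.

8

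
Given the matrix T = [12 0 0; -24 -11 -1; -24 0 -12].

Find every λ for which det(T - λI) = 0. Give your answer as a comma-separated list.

-12, -11, 12

Compute the characteristic polynomial p(μ) = det(μI - T).
Cofactor expansion gives p(μ) = μ^3 + 11μ^2 - 144μ - 1584.
Rational-root test: μ = -11 gives p(-11) = 0.
Factor out (μ + 11): p(μ) = (μ + 11)·(μ^2 - 144).
The quadratic factors as (μ + 12)·(μ - 12).
Eigenvalues: -12, -11, 12.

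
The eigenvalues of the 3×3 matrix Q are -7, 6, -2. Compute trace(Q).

trace(Q) is the sum of the eigenvalues: (-7) + (6) + (-2) = -3.

-3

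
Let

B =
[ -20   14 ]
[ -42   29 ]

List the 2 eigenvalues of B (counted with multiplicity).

1, 8

det(B - μI) = (-20 - μ)(29 - μ) - (14)·(-42) = μ^2 - 9μ + 8.
This factors as (μ - 1)·(μ - 8) = 0.
Eigenvalues: 1, 8.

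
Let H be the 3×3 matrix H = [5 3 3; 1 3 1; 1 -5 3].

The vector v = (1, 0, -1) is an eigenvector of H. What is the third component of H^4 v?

First find the eigenvalue: Hv = (2, 0, -2) = 2·(1, 0, -1), so λ = 2.
Then H^4 v = λ^4·v = 2^4·(1, 0, -1) = 16·(1, 0, -1) = (16, 0, -16).

-16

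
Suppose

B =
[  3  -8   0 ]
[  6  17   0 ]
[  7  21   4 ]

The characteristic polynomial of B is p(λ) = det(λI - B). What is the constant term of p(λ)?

p(λ) = λ^3 - 24λ^2 + 179λ - 396.
The constant term is -396.

-396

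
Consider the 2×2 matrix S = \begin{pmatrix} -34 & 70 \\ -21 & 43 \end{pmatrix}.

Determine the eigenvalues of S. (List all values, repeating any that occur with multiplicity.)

det(S - lambda·I) = (-34 - lambda)(43 - lambda) - (70)·(-21) = lambda^2 - 9·lambda + 8.
This factors as (lambda - 1)·(lambda - 8) = 0.
Eigenvalues: 1, 8.

1, 8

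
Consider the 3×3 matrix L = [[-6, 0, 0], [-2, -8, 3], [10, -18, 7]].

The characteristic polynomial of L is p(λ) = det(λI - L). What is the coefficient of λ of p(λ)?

4

p(λ) = λ^3 + 7λ^2 + 4λ - 12.
The coefficient of λ is 4.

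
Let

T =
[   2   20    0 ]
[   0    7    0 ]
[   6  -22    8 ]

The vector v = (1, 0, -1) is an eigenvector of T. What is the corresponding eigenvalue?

2

Compute Tv: T·(1, 0, -1) = (2, 0, -2).
Since Tv = λv, compare component 1: 2 = λ·1, so λ = 2.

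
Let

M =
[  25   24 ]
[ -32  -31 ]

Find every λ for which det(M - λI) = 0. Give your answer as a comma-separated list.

-7, 1

det(M - λI) = (25 - λ)(-31 - λ) - (24)·(-32) = λ^2 + 6λ - 7.
This factors as (λ + 7)·(λ - 1) = 0.
Eigenvalues: -7, 1.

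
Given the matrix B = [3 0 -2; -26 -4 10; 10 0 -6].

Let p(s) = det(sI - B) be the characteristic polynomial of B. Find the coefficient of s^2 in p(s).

The coefficient of s^2 of det(sI - B) is −trace(B).
trace(B) = (3) + (-4) + (-6) = -7, so the coefficient is 7.

7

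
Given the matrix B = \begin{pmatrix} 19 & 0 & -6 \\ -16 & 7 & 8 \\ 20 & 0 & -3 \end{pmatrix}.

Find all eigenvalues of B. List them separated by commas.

The characteristic polynomial is p(s) = det(sI - B).
Expanding the 3×3 determinant: p(s) = s^3 - 23s^2 + 175s - 441.
Rational-root test: s = 7 gives p(7) = 0.
Factor out (s - 7): p(s) = (s - 7)·(s^2 - 16s + 63).
The quadratic factors as (s - 7)·(s - 9).
Eigenvalues: 7, 7, 9.

7, 7, 9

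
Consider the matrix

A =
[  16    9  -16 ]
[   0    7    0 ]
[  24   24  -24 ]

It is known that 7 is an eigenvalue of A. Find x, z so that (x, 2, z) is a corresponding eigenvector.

-2, 0

We need (A - 7I)v = 0.
A - 7I = [[9, 9, -16], [0, 0, 0], [24, 24, -31]].
Row 1: (9)·x + (9)·2 + (-16)·z = 0
Row 2: (0)·x + (0)·2 + (0)·z = 0
Row 3: (24)·x + (24)·2 + (-31)·z = 0
Solving gives x = -2, z = 0.
Check: A·(-2, 2, 0) = (-14, 14, 0) = 7·(-2, 2, 0).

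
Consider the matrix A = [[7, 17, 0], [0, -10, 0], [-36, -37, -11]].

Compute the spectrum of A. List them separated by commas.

-11, -10, 7

Compute the characteristic polynomial p(t) = det(tI - A).
Expanding along the first row, p(t) = t^3 + 14t^2 - 37t - 770.
Rational-root test: t = 7 gives p(7) = 0.
Dividing by (t - 7) leaves t^2 + 21t + 110.
The quadratic factors as (t + 11)·(t + 10).
Eigenvalues: -11, -10, 7.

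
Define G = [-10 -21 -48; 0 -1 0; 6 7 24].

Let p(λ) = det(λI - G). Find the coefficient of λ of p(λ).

34

p(λ) = λ^3 - 13λ^2 + 34λ + 48.
The coefficient of λ is 34.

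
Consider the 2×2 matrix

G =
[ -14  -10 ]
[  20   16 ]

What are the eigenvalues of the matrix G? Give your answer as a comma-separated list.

-4, 6

det(G - λI) = (-14 - λ)(16 - λ) - (-10)·(20) = λ^2 - 2λ - 24.
This factors as (λ + 4)·(λ - 6) = 0.
Eigenvalues: -4, 6.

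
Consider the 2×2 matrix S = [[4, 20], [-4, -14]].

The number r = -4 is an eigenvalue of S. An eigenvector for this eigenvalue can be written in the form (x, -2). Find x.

We need (S + 4I)v = 0.
S + 4I = [[8, 20], [-4, -10]].
Row 1: (8)·x + (20)·-2 = 0
Row 2: (-4)·x + (-10)·-2 = 0
Solving gives x = 5.
Check: S·(5, -2) = (-20, 8) = -4·(5, -2).

5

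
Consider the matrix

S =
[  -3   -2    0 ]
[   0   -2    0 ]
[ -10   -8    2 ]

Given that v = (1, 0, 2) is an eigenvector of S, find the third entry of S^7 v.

First find the eigenvalue: Sv = (-3, 0, -6) = -3·(1, 0, 2), so λ = -3.
Then S^7 v = λ^7·v = (-3)^7·(1, 0, 2) = -2187·(1, 0, 2) = (-2187, 0, -4374).

-4374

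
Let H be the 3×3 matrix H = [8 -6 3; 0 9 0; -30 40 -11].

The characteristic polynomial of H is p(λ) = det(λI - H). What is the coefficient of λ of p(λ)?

-25

p(λ) = λ^3 - 6λ^2 - 25λ - 18.
The coefficient of λ is -25.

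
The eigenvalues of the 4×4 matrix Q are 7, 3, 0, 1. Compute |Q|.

det(Q) is the product of the eigenvalues: (7) · (3) · (0) · (1) = 0.

0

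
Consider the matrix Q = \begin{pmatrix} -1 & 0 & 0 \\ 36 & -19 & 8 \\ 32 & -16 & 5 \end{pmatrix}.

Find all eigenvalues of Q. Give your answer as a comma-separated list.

-11, -3, -1

The characteristic polynomial is p(μ) = det(μI - Q).
Cofactor expansion gives p(μ) = μ^3 + 15μ^2 + 47μ + 33.
Rational-root test: μ = -11 gives p(-11) = 0.
Factor out (μ + 11): p(μ) = (μ + 11)·(μ^2 + 4μ + 3).
The quadratic factors as (μ + 3)·(μ + 1).
Eigenvalues: -11, -3, -1.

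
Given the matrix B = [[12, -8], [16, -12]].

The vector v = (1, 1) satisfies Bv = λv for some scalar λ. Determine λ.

Compute Bv: B·(1, 1) = (4, 4).
Since Bv = λv, compare component 1: 4 = λ·1, so λ = 4.

4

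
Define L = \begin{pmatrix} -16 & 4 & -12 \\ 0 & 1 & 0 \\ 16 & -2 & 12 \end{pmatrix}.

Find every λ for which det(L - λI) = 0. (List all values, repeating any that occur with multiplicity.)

-4, 0, 1

Set up det(sI - L) = 0.
Expanding along the first row, p(s) = s^3 + 3s^2 - 4s.
Since p(0) = 0, s = 0 is a root.
Dividing by s leaves s^2 + 3s - 4.
The quadratic factors as (s + 4)·(s - 1).
Eigenvalues: -4, 0, 1.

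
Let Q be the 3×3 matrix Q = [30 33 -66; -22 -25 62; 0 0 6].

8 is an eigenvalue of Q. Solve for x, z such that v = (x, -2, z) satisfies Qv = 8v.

3, 0

We need (Q - 8I)v = 0.
Q - 8I = [[22, 33, -66], [-22, -33, 62], [0, 0, -2]].
Row 1: (22)·x + (33)·-2 + (-66)·z = 0
Row 2: (-22)·x + (-33)·-2 + (62)·z = 0
Row 3: (0)·x + (0)·-2 + (-2)·z = 0
Solving gives x = 3, z = 0.
Check: Q·(3, -2, 0) = (24, -16, 0) = 8·(3, -2, 0).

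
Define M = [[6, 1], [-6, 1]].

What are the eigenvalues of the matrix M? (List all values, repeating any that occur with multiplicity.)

det(M - μI) = (6 - μ)(1 - μ) - (1)·(-6) = μ^2 - 7μ + 12.
This factors as (μ - 3)·(μ - 4) = 0.
Eigenvalues: 3, 4.

3, 4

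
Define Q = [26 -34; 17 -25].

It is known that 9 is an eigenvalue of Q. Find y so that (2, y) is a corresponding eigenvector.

We need (Q - 9I)v = 0.
Q - 9I = [[17, -34], [17, -34]].
Row 1: (17)·2 + (-34)·y = 0
Row 2: (17)·2 + (-34)·y = 0
Solving gives y = 1.
Check: Q·(2, 1) = (18, 9) = 9·(2, 1).

1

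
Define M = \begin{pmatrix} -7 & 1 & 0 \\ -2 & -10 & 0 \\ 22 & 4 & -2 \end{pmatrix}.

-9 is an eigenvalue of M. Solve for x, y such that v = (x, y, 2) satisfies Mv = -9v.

-1, 2

We need (M + 9I)v = 0.
M + 9I = [[2, 1, 0], [-2, -1, 0], [22, 4, 7]].
Row 1: (2)·x + (1)·y + (0)·2 = 0
Row 2: (-2)·x + (-1)·y + (0)·2 = 0
Row 3: (22)·x + (4)·y + (7)·2 = 0
Solving gives x = -1, y = 2.
Check: M·(-1, 2, 2) = (9, -18, -18) = -9·(-1, 2, 2).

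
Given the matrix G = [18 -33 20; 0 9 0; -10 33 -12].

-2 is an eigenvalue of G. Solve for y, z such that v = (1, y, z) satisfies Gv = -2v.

We need (G + 2I)v = 0.
G + 2I = [[20, -33, 20], [0, 11, 0], [-10, 33, -10]].
Row 1: (20)·1 + (-33)·y + (20)·z = 0
Row 2: (0)·1 + (11)·y + (0)·z = 0
Row 3: (-10)·1 + (33)·y + (-10)·z = 0
Solving gives y = 0, z = -1.
Check: G·(1, 0, -1) = (-2, 0, 2) = -2·(1, 0, -1).

0, -1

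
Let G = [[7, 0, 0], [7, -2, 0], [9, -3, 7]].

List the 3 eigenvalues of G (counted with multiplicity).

-2, 7, 7

G is lower triangular, so its eigenvalues are the diagonal entries.
Diagonal: 7, -2, 7.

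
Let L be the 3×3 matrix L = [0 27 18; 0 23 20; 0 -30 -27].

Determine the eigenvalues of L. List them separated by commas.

-7, 0, 3

Compute the characteristic polynomial p(λ) = det(λI - L).
Expanding the 3×3 determinant: p(λ) = λ^3 + 4λ^2 - 21λ.
Try λ = 3: p(3) = 0, so 3 is a root.
Factor out (λ - 3): p(λ) = (λ - 3)·(λ^2 + 7λ).
The quadratic factors as (λ + 7)·λ.
Eigenvalues: -7, 0, 3.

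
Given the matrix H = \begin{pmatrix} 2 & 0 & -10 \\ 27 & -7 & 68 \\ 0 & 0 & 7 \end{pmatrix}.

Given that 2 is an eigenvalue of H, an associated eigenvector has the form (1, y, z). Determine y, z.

3, 0

We need (H - 2I)v = 0.
H - 2I = [[0, 0, -10], [27, -9, 68], [0, 0, 5]].
Row 1: (0)·1 + (0)·y + (-10)·z = 0
Row 2: (27)·1 + (-9)·y + (68)·z = 0
Row 3: (0)·1 + (0)·y + (5)·z = 0
Solving gives y = 3, z = 0.
Check: H·(1, 3, 0) = (2, 6, 0) = 2·(1, 3, 0).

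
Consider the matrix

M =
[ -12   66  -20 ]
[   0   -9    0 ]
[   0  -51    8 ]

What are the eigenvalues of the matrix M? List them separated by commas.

Compute the characteristic polynomial p(λ) = det(λI - M).
Expanding along the first row, p(λ) = λ^3 + 13λ^2 - 60λ - 864.
Try λ = 8: p(8) = 0, so 8 is a root.
Factor out (λ - 8): p(λ) = (λ - 8)·(λ^2 + 21λ + 108).
The quadratic factors as (λ + 12)·(λ + 9).
Eigenvalues: -12, -9, 8.

-12, -9, 8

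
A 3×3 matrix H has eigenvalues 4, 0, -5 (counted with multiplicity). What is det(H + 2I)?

If H has eigenvalues 4, 0, -5, then H + 2I has eigenvalues 6, 2, -3.
det(H + 2I) = (6) · (2) · (-3) = -36.

-36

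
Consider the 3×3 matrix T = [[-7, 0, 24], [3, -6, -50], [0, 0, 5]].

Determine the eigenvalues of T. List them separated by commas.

-7, -6, 5

Compute the characteristic polynomial p(λ) = det(λI - T).
Expanding the 3×3 determinant: p(λ) = λ^3 + 8λ^2 - 23λ - 210.
Try λ = -6: p(-6) = 0, so -6 is a root.
Dividing by (λ + 6) leaves λ^2 + 2λ - 35.
The quadratic factors as (λ + 7)·(λ - 5).
Eigenvalues: -7, -6, 5.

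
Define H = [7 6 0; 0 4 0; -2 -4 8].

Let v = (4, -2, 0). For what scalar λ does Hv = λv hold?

Compute Hv: H·(4, -2, 0) = (16, -8, 0).
Since Hv = λv, compare component 1: 16 = λ·4, so λ = 4.

4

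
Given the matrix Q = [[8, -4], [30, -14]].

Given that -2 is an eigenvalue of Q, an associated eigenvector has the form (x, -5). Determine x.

We need (Q + 2I)v = 0.
Q + 2I = [[10, -4], [30, -12]].
Row 1: (10)·x + (-4)·-5 = 0
Row 2: (30)·x + (-12)·-5 = 0
Solving gives x = -2.
Check: Q·(-2, -5) = (4, 10) = -2·(-2, -5).

-2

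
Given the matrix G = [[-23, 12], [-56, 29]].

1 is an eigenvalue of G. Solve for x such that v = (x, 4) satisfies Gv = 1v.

We need (G - 1I)v = 0.
G - 1I = [[-24, 12], [-56, 28]].
Row 1: (-24)·x + (12)·4 = 0
Row 2: (-56)·x + (28)·4 = 0
Solving gives x = 2.
Check: G·(2, 4) = (2, 4) = 1·(2, 4).

2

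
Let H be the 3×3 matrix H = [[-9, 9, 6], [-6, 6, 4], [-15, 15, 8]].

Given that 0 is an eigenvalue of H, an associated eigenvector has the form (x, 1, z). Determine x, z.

We need (H)v = 0.
H = [[-9, 9, 6], [-6, 6, 4], [-15, 15, 8]].
Row 1: (-9)·x + (9)·1 + (6)·z = 0
Row 2: (-6)·x + (6)·1 + (4)·z = 0
Row 3: (-15)·x + (15)·1 + (8)·z = 0
Solving gives x = 1, z = 0.
Check: H·(1, 1, 0) = (0, 0, 0) = 0·(1, 1, 0).

1, 0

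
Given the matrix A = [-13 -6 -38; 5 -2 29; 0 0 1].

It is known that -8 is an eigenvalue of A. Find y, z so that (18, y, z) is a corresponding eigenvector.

-15, 0

We need (A + 8I)v = 0.
A + 8I = [[-5, -6, -38], [5, 6, 29], [0, 0, 9]].
Row 1: (-5)·18 + (-6)·y + (-38)·z = 0
Row 2: (5)·18 + (6)·y + (29)·z = 0
Row 3: (0)·18 + (0)·y + (9)·z = 0
Solving gives y = -15, z = 0.
Check: A·(18, -15, 0) = (-144, 120, 0) = -8·(18, -15, 0).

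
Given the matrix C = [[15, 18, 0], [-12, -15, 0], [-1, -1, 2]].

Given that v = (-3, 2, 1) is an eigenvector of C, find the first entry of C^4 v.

-243

First find the eigenvalue: Cv = (-9, 6, 3) = 3·(-3, 2, 1), so λ = 3.
Then C^4 v = λ^4·v = 3^4·(-3, 2, 1) = 81·(-3, 2, 1) = (-243, 162, 81).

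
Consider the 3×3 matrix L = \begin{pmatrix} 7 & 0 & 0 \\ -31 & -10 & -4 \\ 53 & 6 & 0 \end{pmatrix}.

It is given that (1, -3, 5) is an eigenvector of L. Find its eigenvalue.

Compute Lv: L·(1, -3, 5) = (7, -21, 35).
Since Lv = λv, compare component 1: 7 = λ·1, so λ = 7.

7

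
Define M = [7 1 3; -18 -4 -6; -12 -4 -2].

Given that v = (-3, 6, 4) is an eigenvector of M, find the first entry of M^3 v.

First find the eigenvalue: Mv = (-3, 6, 4) = 1·(-3, 6, 4), so λ = 1.
Then M^3 v = λ^3·v = 1^3·(-3, 6, 4) = 1·(-3, 6, 4) = (-3, 6, 4).

-3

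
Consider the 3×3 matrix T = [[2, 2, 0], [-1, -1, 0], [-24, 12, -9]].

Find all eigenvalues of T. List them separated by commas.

Compute the characteristic polynomial p(λ) = det(λI - T).
Expanding the 3×3 determinant: p(λ) = λ^3 + 8λ^2 - 9λ.
Try λ = 0: p(0) = 0, so 0 is a root.
Factor out λ: p(λ) = λ·(λ^2 + 8λ - 9).
The quadratic factors as (λ + 9)·(λ - 1).
Eigenvalues: -9, 0, 1.

-9, 0, 1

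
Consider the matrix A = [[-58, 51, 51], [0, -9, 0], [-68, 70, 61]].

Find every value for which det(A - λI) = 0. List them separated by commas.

The characteristic polynomial is p(μ) = det(μI - A).
Expanding the 3×3 determinant: p(μ) = μ^3 + 6μ^2 - 97μ - 630.
Since p(10) = 0, μ = 10 is a root.
Dividing by (μ - 10) leaves μ^2 + 16μ + 63.
The quadratic factors as (μ + 9)·(μ + 7).
Eigenvalues: -9, -7, 10.

-9, -7, 10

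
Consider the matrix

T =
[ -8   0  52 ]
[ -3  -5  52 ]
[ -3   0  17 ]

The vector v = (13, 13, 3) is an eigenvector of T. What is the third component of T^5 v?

3072

First find the eigenvalue: Tv = (52, 52, 12) = 4·(13, 13, 3), so λ = 4.
Then T^5 v = λ^5·v = 4^5·(13, 13, 3) = 1024·(13, 13, 3) = (13312, 13312, 3072).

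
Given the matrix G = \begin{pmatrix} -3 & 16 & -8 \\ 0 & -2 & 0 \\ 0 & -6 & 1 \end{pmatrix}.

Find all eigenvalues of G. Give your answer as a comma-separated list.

-3, -2, 1

Compute the characteristic polynomial p(λ) = det(λI - G).
Expanding along the first row, p(λ) = λ^3 + 4λ^2 + λ - 6.
Try λ = 1: p(1) = 0, so 1 is a root.
Dividing by (λ - 1) leaves λ^2 + 5λ + 6.
The quadratic factors as (λ + 3)·(λ + 2).
Eigenvalues: -3, -2, 1.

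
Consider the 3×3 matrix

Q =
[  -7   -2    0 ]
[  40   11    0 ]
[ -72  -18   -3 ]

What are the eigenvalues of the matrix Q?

The characteristic polynomial is p(λ) = det(λI - Q).
Expanding along the first row, p(λ) = λ^3 - λ^2 - 9λ + 9.
Since p(1) = 0, λ = 1 is a root.
Dividing by (λ - 1) leaves λ^2 - 9.
The quadratic factors as (λ + 3)·(λ - 3).
Eigenvalues: -3, 1, 3.

-3, 1, 3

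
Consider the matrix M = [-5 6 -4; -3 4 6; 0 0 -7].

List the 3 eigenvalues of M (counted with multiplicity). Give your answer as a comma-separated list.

Compute the characteristic polynomial p(λ) = det(λI - M).
Cofactor expansion gives p(λ) = λ^3 + 8λ^2 + 5λ - 14.
Try λ = 1: p(1) = 0, so 1 is a root.
Dividing by (λ - 1) leaves λ^2 + 9λ + 14.
The quadratic factors as (λ + 7)·(λ + 2).
Eigenvalues: -7, -2, 1.

-7, -2, 1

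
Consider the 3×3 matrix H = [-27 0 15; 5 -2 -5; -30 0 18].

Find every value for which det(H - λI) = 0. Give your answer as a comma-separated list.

Compute the characteristic polynomial p(r) = det(rI - H).
Cofactor expansion gives p(r) = r^3 + 11r^2 - 18r - 72.
Rational-root test: r = -2 gives p(-2) = 0.
Dividing by (r + 2) leaves r^2 + 9r - 36.
The quadratic factors as (r + 12)·(r - 3).
Eigenvalues: -12, -2, 3.

-12, -2, 3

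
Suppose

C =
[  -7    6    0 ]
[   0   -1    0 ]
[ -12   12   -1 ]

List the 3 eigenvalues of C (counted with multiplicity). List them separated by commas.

-7, -1, -1

Set up det(λI - C) = 0.
Cofactor expansion gives p(λ) = λ^3 + 9λ^2 + 15λ + 7.
Try λ = -7: p(-7) = 0, so -7 is a root.
Dividing by (λ + 7) leaves λ^2 + 2λ + 1.
The quadratic factor is (λ + 1)^2.
Eigenvalues: -7, -1, -1.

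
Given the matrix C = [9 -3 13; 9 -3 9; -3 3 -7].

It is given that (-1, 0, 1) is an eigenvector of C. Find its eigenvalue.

Compute Cv: C·(-1, 0, 1) = (4, 0, -4).
Since Cv = λv, compare component 1: 4 = λ·-1, so λ = -4.

-4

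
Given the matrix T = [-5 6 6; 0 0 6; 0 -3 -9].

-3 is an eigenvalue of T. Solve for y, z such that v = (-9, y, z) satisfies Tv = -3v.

We need (T + 3I)v = 0.
T + 3I = [[-2, 6, 6], [0, 3, 6], [0, -3, -6]].
Row 1: (-2)·-9 + (6)·y + (6)·z = 0
Row 2: (0)·-9 + (3)·y + (6)·z = 0
Row 3: (0)·-9 + (-3)·y + (-6)·z = 0
Solving gives y = -6, z = 3.
Check: T·(-9, -6, 3) = (27, 18, -9) = -3·(-9, -6, 3).

-6, 3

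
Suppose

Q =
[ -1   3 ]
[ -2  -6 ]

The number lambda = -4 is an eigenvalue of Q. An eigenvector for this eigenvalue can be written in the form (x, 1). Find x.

-1

We need (Q + 4I)v = 0.
Q + 4I = [[3, 3], [-2, -2]].
Row 1: (3)·x + (3)·1 = 0
Row 2: (-2)·x + (-2)·1 = 0
Solving gives x = -1.
Check: Q·(-1, 1) = (4, -4) = -4·(-1, 1).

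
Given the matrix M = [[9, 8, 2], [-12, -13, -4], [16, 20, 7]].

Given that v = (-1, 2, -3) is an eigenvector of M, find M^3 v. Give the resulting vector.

(1, -2, 3)

First find the eigenvalue: Mv = (1, -2, 3) = -1·(-1, 2, -3), so λ = -1.
Then M^3 v = λ^3·v = (-1)^3·(-1, 2, -3) = -1·(-1, 2, -3) = (1, -2, 3).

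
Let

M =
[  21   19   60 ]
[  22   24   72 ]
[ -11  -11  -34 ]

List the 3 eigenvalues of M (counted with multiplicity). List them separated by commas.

Set up det(λI - M) = 0.
Cofactor expansion gives p(λ) = λ^3 - 11λ^2 + 8λ + 20.
Rational-root test: λ = -1 gives p(-1) = 0.
Factor out (λ + 1): p(λ) = (λ + 1)·(λ^2 - 12λ + 20).
The quadratic factors as (λ - 2)·(λ - 10).
Eigenvalues: -1, 2, 10.

-1, 2, 10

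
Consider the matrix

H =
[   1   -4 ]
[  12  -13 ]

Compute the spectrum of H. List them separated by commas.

det(H - μI) = (1 - μ)(-13 - μ) - (-4)·(12) = μ^2 + 12μ + 35.
This factors as (μ + 7)·(μ + 5) = 0.
Eigenvalues: -7, -5.

-7, -5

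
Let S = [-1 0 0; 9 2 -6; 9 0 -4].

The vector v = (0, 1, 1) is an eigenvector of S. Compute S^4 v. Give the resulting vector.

First find the eigenvalue: Sv = (0, -4, -4) = -4·(0, 1, 1), so λ = -4.
Then S^4 v = λ^4·v = (-4)^4·(0, 1, 1) = 256·(0, 1, 1) = (0, 256, 256).

(0, 256, 256)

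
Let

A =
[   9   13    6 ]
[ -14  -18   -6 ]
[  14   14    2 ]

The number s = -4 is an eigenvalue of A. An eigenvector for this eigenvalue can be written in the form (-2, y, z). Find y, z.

2, 0

We need (A + 4I)v = 0.
A + 4I = [[13, 13, 6], [-14, -14, -6], [14, 14, 6]].
Row 1: (13)·-2 + (13)·y + (6)·z = 0
Row 2: (-14)·-2 + (-14)·y + (-6)·z = 0
Row 3: (14)·-2 + (14)·y + (6)·z = 0
Solving gives y = 2, z = 0.
Check: A·(-2, 2, 0) = (8, -8, 0) = -4·(-2, 2, 0).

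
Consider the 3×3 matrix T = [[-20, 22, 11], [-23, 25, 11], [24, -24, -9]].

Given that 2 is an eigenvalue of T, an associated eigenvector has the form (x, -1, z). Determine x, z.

We need (T - 2I)v = 0.
T - 2I = [[-22, 22, 11], [-23, 23, 11], [24, -24, -11]].
Row 1: (-22)·x + (22)·-1 + (11)·z = 0
Row 2: (-23)·x + (23)·-1 + (11)·z = 0
Row 3: (24)·x + (-24)·-1 + (-11)·z = 0
Solving gives x = -1, z = 0.
Check: T·(-1, -1, 0) = (-2, -2, 0) = 2·(-1, -1, 0).

-1, 0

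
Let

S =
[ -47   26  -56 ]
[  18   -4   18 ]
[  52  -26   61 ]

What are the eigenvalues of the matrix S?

The characteristic polynomial is p(s) = det(sI - S).
Cofactor expansion gives p(s) = s^3 - 10s^2 - 11s + 180.
Try s = -4: p(-4) = 0, so -4 is a root.
Dividing by (s + 4) leaves s^2 - 14s + 45.
The quadratic factors as (s - 5)·(s - 9).
Eigenvalues: -4, 5, 9.

-4, 5, 9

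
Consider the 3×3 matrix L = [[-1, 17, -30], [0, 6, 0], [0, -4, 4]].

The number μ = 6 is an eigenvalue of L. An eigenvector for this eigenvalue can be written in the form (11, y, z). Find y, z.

We need (L - 6I)v = 0.
L - 6I = [[-7, 17, -30], [0, 0, 0], [0, -4, -2]].
Row 1: (-7)·11 + (17)·y + (-30)·z = 0
Row 2: (0)·11 + (0)·y + (0)·z = 0
Row 3: (0)·11 + (-4)·y + (-2)·z = 0
Solving gives y = 1, z = -2.
Check: L·(11, 1, -2) = (66, 6, -12) = 6·(11, 1, -2).

1, -2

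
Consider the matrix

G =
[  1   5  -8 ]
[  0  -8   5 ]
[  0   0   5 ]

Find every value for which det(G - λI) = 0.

G is upper triangular, so its eigenvalues are the diagonal entries.
Diagonal: 1, -8, 5.

-8, 1, 5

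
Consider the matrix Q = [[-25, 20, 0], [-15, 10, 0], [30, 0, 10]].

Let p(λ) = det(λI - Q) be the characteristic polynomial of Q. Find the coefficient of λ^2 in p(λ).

The coefficient of λ^2 of det(λI - Q) is −trace(Q).
trace(Q) = (-25) + (10) + (10) = -5, so the coefficient is 5.

5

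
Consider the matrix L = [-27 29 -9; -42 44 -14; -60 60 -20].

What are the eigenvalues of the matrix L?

Set up det(rI - L) = 0.
Expanding along the first row, p(r) = r^3 + 3r^2 - 10r.
Try r = 0: p(0) = 0, so 0 is a root.
Dividing by r leaves r^2 + 3r - 10.
The quadratic factors as (r + 5)·(r - 2).
Eigenvalues: -5, 0, 2.

-5, 0, 2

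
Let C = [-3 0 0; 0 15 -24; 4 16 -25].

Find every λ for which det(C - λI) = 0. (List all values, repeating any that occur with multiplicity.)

-9, -3, -1

Compute the characteristic polynomial p(lambda) = det(lambda·I - C).
Expanding the 3×3 determinant: p(lambda) = lambda^3 + 13·lambda^2 + 39·lambda + 27.
Try lambda = -1: p(-1) = 0, so -1 is a root.
Factor out (lambda + 1): p(lambda) = (lambda + 1)·(lambda^2 + 12·lambda + 27).
The quadratic factors as (lambda + 9)·(lambda + 3).
Eigenvalues: -9, -3, -1.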